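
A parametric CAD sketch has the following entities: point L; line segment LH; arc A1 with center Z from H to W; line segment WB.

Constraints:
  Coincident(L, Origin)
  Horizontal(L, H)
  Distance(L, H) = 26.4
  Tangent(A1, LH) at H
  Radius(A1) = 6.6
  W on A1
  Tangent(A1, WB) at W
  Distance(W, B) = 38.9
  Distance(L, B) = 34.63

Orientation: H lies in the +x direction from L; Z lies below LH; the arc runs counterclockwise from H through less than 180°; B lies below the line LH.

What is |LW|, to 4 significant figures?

21.19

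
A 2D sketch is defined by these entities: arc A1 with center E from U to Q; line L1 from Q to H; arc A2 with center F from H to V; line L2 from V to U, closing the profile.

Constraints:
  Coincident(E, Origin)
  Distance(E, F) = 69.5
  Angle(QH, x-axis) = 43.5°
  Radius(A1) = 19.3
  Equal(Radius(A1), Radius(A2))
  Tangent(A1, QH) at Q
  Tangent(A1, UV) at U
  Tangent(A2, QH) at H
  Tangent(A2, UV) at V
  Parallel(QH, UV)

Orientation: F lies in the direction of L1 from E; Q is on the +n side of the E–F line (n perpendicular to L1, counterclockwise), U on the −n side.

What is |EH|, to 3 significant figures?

72.1

The slot axis is L1's direction at 43.5°, so u = (cos 43.5°, sin 43.5°) = (0.725, 0.688) and n = (−sin 43.5°, cos 43.5°) = (-0.688, 0.725). E is at the origin and F lies 69.5 along u from E, so F = 69.5·u = (50.4, 47.8). Tangency of A1 to both parallel lines with radius 19.3 puts Q and U at E ± 19.3·n: Q = (-13.3, 14.0), U = (13.3, -14.0). Equal radii place H and V the same way about F: H = F + 19.3·n = (37.1, 61.8), V = F − 19.3·n = (63.7, 33.8). Then |EH| = |H − E| = 72.1.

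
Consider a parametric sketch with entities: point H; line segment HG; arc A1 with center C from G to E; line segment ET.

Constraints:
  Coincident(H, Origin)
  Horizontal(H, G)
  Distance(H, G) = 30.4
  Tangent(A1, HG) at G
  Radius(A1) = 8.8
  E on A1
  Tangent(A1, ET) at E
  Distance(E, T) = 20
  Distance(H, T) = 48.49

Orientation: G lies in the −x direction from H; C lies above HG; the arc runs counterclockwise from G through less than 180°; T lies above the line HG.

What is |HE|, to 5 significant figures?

28.720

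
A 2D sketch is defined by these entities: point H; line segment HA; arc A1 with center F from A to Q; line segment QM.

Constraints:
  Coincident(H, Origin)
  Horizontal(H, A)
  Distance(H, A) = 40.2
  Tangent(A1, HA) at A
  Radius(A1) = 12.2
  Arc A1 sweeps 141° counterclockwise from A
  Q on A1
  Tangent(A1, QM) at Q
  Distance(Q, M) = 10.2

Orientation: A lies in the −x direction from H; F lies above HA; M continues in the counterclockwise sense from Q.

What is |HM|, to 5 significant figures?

49.252

H is at the origin; H and A share the same y with |HA| = 40.2 and A on the −x side, so A = (-40.200, 0.0000). The tangent condition forces FA to be normal to HA, so F = A + (0, 12.2) = (-40.200, 12.200). On A1, A sits at bearing -90° from F; a 141° counterclockwise sweep puts Q at bearing 51°, so Q = F + 12.2·(cos 51°, sin 51°) = (-32.522, 21.681). The tangent condition forces FQ to be normal to QM, so QM runs along (−sin 51°, cos 51°); with |QM| = 10.2, M = (-40.449, 28.100). Then |HM| = |M − H| = 49.252.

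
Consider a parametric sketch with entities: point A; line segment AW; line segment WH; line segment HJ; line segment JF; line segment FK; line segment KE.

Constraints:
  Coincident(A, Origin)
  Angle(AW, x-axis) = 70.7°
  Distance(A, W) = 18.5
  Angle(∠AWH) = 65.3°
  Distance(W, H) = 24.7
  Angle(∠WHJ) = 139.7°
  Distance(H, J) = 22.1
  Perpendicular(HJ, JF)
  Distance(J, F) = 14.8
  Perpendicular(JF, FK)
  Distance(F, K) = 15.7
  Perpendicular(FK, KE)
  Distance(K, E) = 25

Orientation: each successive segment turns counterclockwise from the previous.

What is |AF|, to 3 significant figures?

25.8

A is at the origin; AW runs at 70.7° with length 18.5, so W = (6.11, 17.5). ∠AWH = 65.3° gives WH at -175° from the x-axis; with |WH| = 24.7, H = (-18.5, 15.1). ∠WHJ = 139.7° gives HJ at -134° from the x-axis; with |HJ| = 22.1, J = (-33.9, -0.681). The perpendicularity gives JF at right angles to HJ, so JF runs at -44.3°; with |JF| = 14.8, F = (-23.3, -11.0). Then |AF| = |F − A| = 25.8.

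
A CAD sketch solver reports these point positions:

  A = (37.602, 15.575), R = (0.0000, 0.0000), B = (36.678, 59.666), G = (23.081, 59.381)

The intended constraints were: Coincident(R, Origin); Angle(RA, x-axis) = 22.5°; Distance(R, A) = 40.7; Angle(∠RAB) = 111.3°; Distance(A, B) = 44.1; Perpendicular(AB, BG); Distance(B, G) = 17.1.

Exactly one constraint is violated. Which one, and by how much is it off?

Distance(B, G) = 17.1 — off by 3.50.

R = (0.00, 0.00) ✓; RA at 22.50° ✓; |RA| = 40.70 ✓; ∠RAB = 111.3° ✓; |AB| = 44.10 ✓; ∠(AB, BG) = 90.00° ✓; |BG| = 13.60 ✗.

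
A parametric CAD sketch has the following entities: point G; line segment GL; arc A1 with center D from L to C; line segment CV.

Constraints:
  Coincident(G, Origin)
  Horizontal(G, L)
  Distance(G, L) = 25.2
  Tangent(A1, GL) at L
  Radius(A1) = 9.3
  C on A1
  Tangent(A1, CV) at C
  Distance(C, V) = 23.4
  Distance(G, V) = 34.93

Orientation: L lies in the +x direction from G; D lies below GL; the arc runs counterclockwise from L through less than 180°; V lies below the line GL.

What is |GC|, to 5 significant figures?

18.099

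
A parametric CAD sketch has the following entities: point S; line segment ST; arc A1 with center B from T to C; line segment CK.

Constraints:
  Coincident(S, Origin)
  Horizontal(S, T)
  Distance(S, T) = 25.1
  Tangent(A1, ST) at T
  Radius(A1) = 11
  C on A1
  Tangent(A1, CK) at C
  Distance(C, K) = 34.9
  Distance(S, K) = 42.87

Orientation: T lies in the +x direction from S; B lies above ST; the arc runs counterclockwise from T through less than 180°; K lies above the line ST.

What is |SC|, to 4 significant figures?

37.68

Checks: S = (0.00, 0.00) ✓; |BC| = 11.00 ✓; ∠(BC, CK) = 90.00° ✓; |CK| = 34.90 ✓; |SK| = 42.87 ✓.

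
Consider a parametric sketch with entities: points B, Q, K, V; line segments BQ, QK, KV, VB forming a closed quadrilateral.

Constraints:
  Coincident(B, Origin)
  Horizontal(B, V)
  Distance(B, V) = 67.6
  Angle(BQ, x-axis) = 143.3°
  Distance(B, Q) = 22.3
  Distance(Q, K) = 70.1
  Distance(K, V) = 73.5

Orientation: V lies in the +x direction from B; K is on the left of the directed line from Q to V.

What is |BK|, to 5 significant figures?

70.776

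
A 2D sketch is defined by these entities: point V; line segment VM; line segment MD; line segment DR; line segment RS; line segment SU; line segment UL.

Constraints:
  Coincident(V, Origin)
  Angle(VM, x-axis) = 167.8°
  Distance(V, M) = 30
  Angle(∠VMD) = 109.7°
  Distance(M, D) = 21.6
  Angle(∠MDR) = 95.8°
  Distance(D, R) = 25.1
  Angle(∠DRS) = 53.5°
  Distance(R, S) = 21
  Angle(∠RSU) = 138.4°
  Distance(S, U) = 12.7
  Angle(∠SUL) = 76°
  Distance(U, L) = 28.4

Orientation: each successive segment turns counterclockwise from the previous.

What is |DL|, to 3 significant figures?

8.96

V is at the origin; VM runs at 167.8° with length 30.0, so M = (-29.3, 6.34). ∠VMD = 109.7° gives MD at -122° from the x-axis; with |MD| = 21.6, D = (-40.7, -12.0). ∠MDR = 95.8° gives DR at -37.7° from the x-axis; with |DR| = 25.1, R = (-20.9, -27.3). ∠DRS = 53.5° gives RS at 88.8° from the x-axis; with |RS| = 21.0, S = (-20.4, -6.35). ∠RSU = 138.4° gives SU at 130° from the x-axis; with |SU| = 12.7, U = (-28.7, 3.32). ∠SUL = 76.0° gives UL at -126° from the x-axis; with |UL| = 28.4, L = (-45.2, -19.8). Then |DL| = |L − D| = 8.96.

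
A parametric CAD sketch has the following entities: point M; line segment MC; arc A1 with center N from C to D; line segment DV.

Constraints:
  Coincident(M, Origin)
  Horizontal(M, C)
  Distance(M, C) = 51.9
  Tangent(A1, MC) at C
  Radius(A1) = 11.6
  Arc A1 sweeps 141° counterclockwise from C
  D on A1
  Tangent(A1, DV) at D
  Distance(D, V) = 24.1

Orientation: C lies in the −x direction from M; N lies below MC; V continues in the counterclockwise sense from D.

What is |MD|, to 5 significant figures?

62.687

M is at the origin; MC is horizontal with |MC| = 51.9 and C on the −x side, so C = (-51.900, 0.0000). A1 meets MC tangentially, so NC is at right angles to MC, so N = C + (0, -11.6) = (-51.900, -11.600). On A1, C sits at bearing 90° from N; a 141° counterclockwise sweep puts D at bearing 231°, so D = N + 11.6·(cos 231°, sin 231°) = (-59.200, -20.615). Then |MD| = |D − M| = 62.687.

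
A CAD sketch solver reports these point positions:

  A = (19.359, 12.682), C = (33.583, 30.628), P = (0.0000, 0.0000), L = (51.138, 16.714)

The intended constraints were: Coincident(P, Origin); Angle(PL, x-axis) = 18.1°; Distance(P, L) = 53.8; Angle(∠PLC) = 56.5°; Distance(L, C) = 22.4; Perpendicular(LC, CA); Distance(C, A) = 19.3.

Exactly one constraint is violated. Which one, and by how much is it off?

Distance(C, A) = 19.3 — off by 3.60.

P = (0.00, 0.00) ✓; PL at 18.10° ✓; |PL| = 53.80 ✓; ∠PLC = 56.50° ✓; |LC| = 22.40 ✓; ∠(LC, CA) = 90.00° ✓; |CA| = 22.90 ✗.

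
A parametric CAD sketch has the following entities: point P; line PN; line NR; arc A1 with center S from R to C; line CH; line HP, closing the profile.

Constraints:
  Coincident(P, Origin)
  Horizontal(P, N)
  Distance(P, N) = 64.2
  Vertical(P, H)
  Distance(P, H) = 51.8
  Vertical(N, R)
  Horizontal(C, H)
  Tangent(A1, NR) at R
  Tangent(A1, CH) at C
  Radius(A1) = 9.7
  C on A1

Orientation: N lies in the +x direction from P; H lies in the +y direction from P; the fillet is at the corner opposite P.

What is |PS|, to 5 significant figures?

68.867

P is at the origin; P and N share the same y with |PN| = 64.2 and N on the +x side, so N = (64.200, 0.0000). P and H share the same x with |PH| = 51.8 and H on the +y side, so H = (0.0000, 51.800). The virtual corner opposite P is at (64.200, 51.800). Tangency of A1 to NR means the radius SR is perpendicular to NR and the tangent condition forces SC to be normal to CH, with radius 9.7, so the center S sits 9.7 in from both sides at S = (54.500, 42.100). Then |PS| = |S − P| = 68.867.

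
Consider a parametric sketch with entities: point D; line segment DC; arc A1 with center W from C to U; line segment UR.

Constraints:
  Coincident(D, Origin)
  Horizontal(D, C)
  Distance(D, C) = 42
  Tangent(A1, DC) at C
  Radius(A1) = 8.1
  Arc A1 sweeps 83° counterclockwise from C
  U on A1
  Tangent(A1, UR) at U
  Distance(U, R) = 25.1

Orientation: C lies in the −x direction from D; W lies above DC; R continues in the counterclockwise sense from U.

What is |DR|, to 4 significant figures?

44.50

D is at the origin; DC is horizontal with |DC| = 42.0 and C on the −x side, so C = (-42.00, 0.000). Tangency of A1 to DC means the radius WC is perpendicular to DC, so W = C + (0, 8.1) = (-42.00, 8.100). On A1, C sits at bearing -90° from W; an 83° counterclockwise sweep puts U at bearing -7°, so U = W + 8.1·(cos -7°, sin -7°) = (-33.96, 7.113). A1 meets UR tangentially, so WU is at right angles to UR, so UR runs along (−sin -7°, cos -7°); with |UR| = 25.1, R = (-30.90, 32.03). Then |DR| = |R − D| = 44.50.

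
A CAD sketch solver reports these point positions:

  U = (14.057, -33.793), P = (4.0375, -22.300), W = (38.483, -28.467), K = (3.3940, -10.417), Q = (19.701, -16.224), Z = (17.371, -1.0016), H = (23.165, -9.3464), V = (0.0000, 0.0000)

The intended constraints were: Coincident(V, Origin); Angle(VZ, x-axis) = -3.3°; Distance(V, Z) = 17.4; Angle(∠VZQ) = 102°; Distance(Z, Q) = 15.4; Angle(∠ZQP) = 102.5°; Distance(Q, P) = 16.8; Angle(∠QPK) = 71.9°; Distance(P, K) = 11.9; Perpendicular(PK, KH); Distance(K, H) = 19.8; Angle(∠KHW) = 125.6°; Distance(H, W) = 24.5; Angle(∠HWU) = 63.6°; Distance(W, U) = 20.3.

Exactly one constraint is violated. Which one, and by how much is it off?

Distance(W, U) = 20.3 — off by 4.70.

V = (0.00, 0.00) ✓; VZ at -3.300° ✓; |VZ| = 17.40 ✓; ∠VZQ = 102.0° ✓; |ZQ| = 15.40 ✓; ∠ZQP = 102.5° ✓; |QP| = 16.80 ✓; ∠QPK = 71.90° ✓; |PK| = 11.90 ✓; ∠(PK, KH) = 90.00° ✓; |KH| = 19.80 ✓; ∠KHW = 125.6° ✓; |HW| = 24.50 ✓; ∠HWU = 63.60° ✓; |WU| = 25.00 ✗.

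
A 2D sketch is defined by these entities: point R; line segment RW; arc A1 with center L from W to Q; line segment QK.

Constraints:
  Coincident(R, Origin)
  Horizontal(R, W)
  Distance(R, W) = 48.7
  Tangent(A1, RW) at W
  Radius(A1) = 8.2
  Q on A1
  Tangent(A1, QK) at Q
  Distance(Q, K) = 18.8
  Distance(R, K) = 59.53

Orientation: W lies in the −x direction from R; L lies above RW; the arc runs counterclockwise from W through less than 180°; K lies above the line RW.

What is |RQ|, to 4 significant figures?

43.78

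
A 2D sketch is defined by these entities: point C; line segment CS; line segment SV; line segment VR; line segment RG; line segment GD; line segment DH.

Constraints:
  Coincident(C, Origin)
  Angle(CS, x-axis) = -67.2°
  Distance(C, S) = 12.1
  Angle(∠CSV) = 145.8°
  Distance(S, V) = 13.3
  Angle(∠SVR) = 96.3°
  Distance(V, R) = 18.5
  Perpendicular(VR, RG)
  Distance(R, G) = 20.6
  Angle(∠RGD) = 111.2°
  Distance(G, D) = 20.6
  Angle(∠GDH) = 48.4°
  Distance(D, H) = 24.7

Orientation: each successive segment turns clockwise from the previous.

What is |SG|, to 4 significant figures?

21.28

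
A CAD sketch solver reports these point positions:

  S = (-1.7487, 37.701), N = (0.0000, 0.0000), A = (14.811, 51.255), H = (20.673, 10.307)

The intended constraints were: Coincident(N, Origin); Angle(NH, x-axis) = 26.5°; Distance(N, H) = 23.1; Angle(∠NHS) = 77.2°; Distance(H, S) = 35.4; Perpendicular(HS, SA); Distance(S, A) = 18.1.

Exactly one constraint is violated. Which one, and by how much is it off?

Distance(S, A) = 18.1 — off by 3.30.

N = (0.00, 0.00) ✓; NH at 26.50° ✓; |NH| = 23.10 ✓; ∠NHS = 77.20° ✓; |HS| = 35.40 ✓; ∠(HS, SA) = 90.00° ✓; |SA| = 21.40 ✗.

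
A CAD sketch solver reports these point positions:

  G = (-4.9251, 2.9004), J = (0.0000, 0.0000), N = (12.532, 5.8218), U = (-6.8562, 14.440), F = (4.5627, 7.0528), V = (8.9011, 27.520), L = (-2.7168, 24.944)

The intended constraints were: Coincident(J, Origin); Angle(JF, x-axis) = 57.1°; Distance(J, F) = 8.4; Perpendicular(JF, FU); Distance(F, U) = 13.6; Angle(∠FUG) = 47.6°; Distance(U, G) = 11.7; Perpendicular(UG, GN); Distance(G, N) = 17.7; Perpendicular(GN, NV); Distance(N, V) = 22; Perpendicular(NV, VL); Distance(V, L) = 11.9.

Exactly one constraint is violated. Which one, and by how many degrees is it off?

Perpendicular(NV, VL) — off by 3.00°.

J = (0.00, 0.00) ✓; JF at 57.10° ✓; |JF| = 8.400 ✓; ∠(JF, FU) = 90.00° ✓; |FU| = 13.60 ✓; ∠FUG = 47.60° ✓; |UG| = 11.70 ✓; ∠(UG, GN) = 90.00° ✓; |GN| = 17.70 ✓; ∠(GN, NV) = 90.00° ✓; |NV| = 22.00 ✓; ∠(NV, VL) = 93.00° ✗; |VL| = 11.90 ✓.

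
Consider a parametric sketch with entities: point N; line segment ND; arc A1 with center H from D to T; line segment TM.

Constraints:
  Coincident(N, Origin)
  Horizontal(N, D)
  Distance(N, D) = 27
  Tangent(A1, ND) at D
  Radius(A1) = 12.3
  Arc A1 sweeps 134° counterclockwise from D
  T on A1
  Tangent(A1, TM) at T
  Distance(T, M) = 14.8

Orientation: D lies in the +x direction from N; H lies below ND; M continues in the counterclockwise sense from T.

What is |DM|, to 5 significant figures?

31.523

N is at the origin; ND is horizontal with |ND| = 27.0 and D on the +x side, so D = (27.000, 0.0000). The tangent condition forces HD to be normal to ND, so H = D + (0, -12.3) = (27.000, -12.300). On A1, D sits at bearing 90° from H; a 134° counterclockwise sweep puts T at bearing 224°, so T = H + 12.3·(cos 224°, sin 224°) = (18.152, -20.844). Tangency of A1 to TM means the radius HT is perpendicular to TM, so TM runs along (−sin 224°, cos 224°); with |TM| = 14.8, M = (28.433, -31.491). Then |DM| = |M − D| = 31.523.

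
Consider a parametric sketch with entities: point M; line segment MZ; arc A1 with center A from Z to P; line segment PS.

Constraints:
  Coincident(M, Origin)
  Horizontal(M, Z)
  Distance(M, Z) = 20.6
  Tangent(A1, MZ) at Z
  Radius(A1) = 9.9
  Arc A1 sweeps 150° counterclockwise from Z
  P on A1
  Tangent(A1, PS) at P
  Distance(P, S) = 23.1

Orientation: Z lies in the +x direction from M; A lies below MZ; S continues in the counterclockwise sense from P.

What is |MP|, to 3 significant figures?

24.2

Since A1 is tangent to MZ there, AZ ⟂ MZ, so A = Z + (0, -9.9) = (20.6, -9.90). On A1, Z sits at bearing 90° from A; a 150° counterclockwise sweep puts P at bearing 240°, so P = A + 9.9·(cos 240°, sin 240°) = (15.6, -18.5). Then |MP| = |P − M| = 24.2.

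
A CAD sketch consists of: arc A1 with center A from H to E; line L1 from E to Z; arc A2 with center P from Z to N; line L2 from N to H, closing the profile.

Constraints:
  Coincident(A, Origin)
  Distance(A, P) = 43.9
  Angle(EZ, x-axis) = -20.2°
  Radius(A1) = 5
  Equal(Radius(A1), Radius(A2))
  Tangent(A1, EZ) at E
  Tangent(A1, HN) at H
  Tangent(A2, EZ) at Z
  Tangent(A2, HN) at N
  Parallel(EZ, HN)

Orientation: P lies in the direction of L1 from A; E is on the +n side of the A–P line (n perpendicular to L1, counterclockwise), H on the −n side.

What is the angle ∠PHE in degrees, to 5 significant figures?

83.502°

The slot axis is L1's direction at -20.2°, so u = (cos -20.2°, sin -20.2°) = (0.93849, -0.34530) and n = (−sin -20.2°, cos -20.2°) = (0.34530, 0.93849). A is at the origin and P lies 43.9 along u from A, so P = 43.9·u = (41.200, -15.159). Tangency of A1 to both parallel lines with radius 5.0 puts E and H at A ± 5.0·n: E = (1.7265, 4.6925), H = (-1.7265, -4.6925). Then cos ∠PHE = HP·HE / (|HP||HE|), giving 83.502°.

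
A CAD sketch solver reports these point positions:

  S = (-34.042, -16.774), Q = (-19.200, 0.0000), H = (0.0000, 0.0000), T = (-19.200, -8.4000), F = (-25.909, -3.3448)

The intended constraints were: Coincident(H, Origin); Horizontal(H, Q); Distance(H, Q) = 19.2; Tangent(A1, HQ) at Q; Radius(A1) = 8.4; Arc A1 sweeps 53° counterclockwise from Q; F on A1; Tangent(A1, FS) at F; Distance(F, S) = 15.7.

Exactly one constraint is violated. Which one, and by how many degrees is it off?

Tangent(A1, FS) at F — off by 5.80°.

H = (0.00, 0.00) ✓; H.y = 0.00, Q.y = 0.00 ✓; |HQ| = 19.20 ✓; ∠(TQ, QH) = 90.00° ✓; |TQ| = 8.400 ✓; bearing(T→F) − bearing(T→Q) = 53.00° ✓; |TF| = 8.400 ✓; ∠(TF, FS) = 84.20° ✗; |FS| = 15.70 ✓.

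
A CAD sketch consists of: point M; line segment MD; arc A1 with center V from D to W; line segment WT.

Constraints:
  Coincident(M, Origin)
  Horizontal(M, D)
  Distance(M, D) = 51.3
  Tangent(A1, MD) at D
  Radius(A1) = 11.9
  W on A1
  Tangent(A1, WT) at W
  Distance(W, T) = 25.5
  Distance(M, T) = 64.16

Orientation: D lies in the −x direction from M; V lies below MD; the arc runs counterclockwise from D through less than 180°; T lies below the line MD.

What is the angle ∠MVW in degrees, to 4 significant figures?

165.7°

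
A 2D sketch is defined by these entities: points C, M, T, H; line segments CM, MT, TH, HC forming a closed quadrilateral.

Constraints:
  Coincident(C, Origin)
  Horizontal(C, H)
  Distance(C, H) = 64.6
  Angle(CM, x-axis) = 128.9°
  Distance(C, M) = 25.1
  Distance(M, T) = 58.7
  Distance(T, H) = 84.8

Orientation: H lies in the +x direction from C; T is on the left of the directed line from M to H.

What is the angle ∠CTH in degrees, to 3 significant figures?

48.0°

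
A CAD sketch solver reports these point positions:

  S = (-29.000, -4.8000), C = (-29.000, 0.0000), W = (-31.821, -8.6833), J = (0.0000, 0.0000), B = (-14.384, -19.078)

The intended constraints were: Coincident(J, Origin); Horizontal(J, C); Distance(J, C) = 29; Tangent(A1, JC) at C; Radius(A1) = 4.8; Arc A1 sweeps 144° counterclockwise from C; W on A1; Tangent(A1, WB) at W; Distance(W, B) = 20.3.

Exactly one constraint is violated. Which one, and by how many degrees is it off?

Tangent(A1, WB) at W — off by 5.20°.

J = (0.00, 0.00) ✓; J.y = 0.00, C.y = 0.00 ✓; |JC| = 29.00 ✓; ∠(SC, CJ) = 90.00° ✓; |SC| = 4.800 ✓; bearing(S→W) − bearing(S→C) = 144.0° ✓; |SW| = 4.800 ✓; ∠(SW, WB) = 84.80° ✗; |WB| = 20.30 ✓.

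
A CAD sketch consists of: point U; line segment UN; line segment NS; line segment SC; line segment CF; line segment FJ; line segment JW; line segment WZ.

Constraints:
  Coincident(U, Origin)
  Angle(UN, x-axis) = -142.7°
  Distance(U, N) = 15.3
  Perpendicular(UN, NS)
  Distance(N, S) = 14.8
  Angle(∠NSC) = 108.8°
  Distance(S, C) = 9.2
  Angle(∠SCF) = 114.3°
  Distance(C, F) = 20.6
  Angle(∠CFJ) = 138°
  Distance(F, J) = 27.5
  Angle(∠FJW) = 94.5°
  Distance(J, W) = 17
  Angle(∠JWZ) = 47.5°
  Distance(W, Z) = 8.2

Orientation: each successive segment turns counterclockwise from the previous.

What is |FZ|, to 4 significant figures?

25.34

U is at the origin; UN runs at -142.7° with length 15.3, so N = (-12.17, -9.272). UN ⟂ NS, so NS runs at -52.70°; with |NS| = 14.8, S = (-3.202, -21.04). ∠NSC = 108.8° gives SC at 18.50° from the x-axis; with |SC| = 9.2, C = (5.522, -18.13). ∠SCF = 114.3° gives CF at 84.20° from the x-axis; with |CF| = 20.6, F = (7.604, 2.369). ∠CFJ = 138.0° gives FJ at 126.2° from the x-axis; with |FJ| = 27.5, J = (-8.637, 24.56). ∠FJW = 94.5° gives JW at -148.3° from the x-axis; with |JW| = 17.0, W = (-23.10, 15.63). ∠JWZ = 47.5° gives WZ at -15.80° from the x-axis; with |WZ| = 8.2, Z = (-15.21, 13.39). Then |FZ| = |Z − F| = 25.34.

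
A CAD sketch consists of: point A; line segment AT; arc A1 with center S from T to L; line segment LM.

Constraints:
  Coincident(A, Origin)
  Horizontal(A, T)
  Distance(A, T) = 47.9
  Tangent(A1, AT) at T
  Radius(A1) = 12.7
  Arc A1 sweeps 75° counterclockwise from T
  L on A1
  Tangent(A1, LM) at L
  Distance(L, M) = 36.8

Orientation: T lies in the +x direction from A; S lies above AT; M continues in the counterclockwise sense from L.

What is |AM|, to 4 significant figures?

82.94

A is at the origin; AT is horizontal with |AT| = 47.9 and T on the +x side, so T = (47.90, 0.000). Tangency of A1 to AT means the radius ST is perpendicular to AT, so S = T + (0, 12.7) = (47.90, 12.70). On A1, T sits at bearing -90° from S; a 75° counterclockwise sweep puts L at bearing -15°, so L = S + 12.7·(cos -15°, sin -15°) = (60.17, 9.413). A1 meets LM tangentially, so SL is at right angles to LM, so LM runs along (−sin -15°, cos -15°); with |LM| = 36.8, M = (69.69, 44.96). Then |AM| = |M − A| = 82.94.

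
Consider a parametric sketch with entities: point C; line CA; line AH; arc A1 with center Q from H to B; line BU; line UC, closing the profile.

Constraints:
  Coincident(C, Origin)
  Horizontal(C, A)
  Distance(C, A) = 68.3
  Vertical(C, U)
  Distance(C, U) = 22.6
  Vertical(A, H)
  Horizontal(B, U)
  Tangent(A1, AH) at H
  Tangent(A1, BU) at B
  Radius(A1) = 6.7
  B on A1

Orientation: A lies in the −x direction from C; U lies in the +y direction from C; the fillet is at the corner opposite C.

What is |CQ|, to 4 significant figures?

63.62

C is at the origin; C and A share the same y with |CA| = 68.3 and A on the −x side, so A = (-68.30, 0.000). CU is vertical with |CU| = 22.6 and U on the +y side, so U = (0.000, 22.60). The virtual corner opposite C is at (-68.30, 22.60). The tangent condition forces QH to be normal to AH and tangency of A1 to BU means the radius QB is perpendicular to BU, with radius 6.7, so the center Q sits 6.7 in from both sides at Q = (-61.60, 15.90). Then |CQ| = |Q − C| = 63.62.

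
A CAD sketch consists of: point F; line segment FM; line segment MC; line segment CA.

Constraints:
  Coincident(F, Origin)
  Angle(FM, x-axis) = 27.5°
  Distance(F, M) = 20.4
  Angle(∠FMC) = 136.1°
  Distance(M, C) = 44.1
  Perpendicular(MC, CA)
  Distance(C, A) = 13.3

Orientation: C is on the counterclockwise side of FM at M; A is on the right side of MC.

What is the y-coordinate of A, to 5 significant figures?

46.974

∠FMC = 136.1°, so MC runs at 27.5° + (180° − 136.1°) = 71.400° from the x-axis; with |MC| = 44.1, C = M + 44.1·(cos 71.400°, sin 71.400°) = (32.161, 51.216). MC is perpendicular to CA; with |CA| = 13.3 on the right of MC, A = C + 13.3·(0.94777, -0.31896) = (44.766, 46.974). So A.y = 46.974.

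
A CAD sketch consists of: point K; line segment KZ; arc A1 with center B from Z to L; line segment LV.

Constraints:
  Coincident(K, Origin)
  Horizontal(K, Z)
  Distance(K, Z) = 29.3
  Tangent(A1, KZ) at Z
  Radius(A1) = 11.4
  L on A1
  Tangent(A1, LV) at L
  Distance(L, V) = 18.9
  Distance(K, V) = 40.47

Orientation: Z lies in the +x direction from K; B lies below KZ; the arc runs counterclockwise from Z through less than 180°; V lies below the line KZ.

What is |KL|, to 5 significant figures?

23.496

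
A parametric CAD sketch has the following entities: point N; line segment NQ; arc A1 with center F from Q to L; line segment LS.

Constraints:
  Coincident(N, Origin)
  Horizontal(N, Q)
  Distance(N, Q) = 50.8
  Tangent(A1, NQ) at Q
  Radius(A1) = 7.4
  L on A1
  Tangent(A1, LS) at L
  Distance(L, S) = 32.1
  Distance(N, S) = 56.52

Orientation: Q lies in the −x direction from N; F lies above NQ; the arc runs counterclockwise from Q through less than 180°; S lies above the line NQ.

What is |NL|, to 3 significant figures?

44.0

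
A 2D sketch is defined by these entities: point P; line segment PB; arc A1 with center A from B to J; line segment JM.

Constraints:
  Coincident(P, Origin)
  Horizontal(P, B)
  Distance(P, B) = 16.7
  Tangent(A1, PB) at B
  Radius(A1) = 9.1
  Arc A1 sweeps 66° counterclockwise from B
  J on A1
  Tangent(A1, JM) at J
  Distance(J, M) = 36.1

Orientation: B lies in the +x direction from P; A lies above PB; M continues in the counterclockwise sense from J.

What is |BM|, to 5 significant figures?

44.740

P is at the origin; P and B share the same y with |PB| = 16.7 and B on the +x side, so B = (16.700, 0.0000). Tangency of A1 to PB means the radius AB is perpendicular to PB, so A = B + (0, 9.1) = (16.700, 9.1000). On A1, B sits at bearing -90° from A; a 66° counterclockwise sweep puts J at bearing -24°, so J = A + 9.1·(cos -24°, sin -24°) = (25.013, 5.3987). A1 meets JM tangentially, so AJ is at right angles to JM, so JM runs along (−sin -24°, cos -24°); with |JM| = 36.1, M = (39.696, 38.378). Then |BM| = |M − B| = 44.740.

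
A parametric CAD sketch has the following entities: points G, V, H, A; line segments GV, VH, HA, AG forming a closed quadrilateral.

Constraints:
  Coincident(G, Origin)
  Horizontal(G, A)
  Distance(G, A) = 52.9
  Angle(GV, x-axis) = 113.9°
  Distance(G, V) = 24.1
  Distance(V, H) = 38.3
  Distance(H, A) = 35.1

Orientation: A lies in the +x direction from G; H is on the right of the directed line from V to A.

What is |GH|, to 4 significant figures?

18.56

G is at the origin; G and A share the same y with |GA| = 52.9 and A in +x, so A = (52.9, 0). GV runs at 113.9° with |GV| = 24.1, so V = (-9.764, 22.03). H is determined by |VH| = 38.3 and |HA| = 35.1 together: it lies at the intersection of circle(V, 38.3) and circle(A, 35.1). With |VA| = 66.42, the foot of the radical line on VA is 34.98 from V and the perpendicular offset is √(38.3² − 34.98²) = 15.60. Taking the right-of-VA solution: H = (18.06, -4.284).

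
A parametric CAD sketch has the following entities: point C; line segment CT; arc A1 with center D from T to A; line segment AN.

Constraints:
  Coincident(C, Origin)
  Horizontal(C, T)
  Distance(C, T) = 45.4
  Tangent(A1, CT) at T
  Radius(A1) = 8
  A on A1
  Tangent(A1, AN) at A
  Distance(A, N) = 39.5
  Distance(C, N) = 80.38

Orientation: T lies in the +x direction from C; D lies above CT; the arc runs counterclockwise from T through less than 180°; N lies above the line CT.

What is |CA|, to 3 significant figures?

52.8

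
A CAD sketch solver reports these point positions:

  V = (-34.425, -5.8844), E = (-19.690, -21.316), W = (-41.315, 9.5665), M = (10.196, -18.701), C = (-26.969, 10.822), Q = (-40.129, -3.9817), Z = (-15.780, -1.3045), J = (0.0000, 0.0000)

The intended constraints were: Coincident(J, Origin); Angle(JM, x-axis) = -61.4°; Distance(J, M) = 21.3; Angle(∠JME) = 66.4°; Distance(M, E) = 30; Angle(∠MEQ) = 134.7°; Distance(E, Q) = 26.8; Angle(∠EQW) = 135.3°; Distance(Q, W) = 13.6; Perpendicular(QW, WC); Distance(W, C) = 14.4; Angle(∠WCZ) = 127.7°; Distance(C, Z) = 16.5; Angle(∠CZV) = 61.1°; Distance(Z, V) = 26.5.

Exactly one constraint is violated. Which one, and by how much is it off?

Distance(Z, V) = 26.5 — off by 7.30.

J = (0.00, 0.00) ✓; JM at -61.40° ✓; |JM| = 21.30 ✓; ∠JME = 66.40° ✓; |ME| = 30.00 ✓; ∠MEQ = 134.7° ✓; |EQ| = 26.80 ✓; ∠EQW = 135.3° ✓; |QW| = 13.60 ✓; ∠(QW, WC) = 90.00° ✓; |WC| = 14.40 ✓; ∠WCZ = 127.7° ✓; |CZ| = 16.50 ✓; ∠CZV = 61.10° ✓; |ZV| = 19.20 ✗.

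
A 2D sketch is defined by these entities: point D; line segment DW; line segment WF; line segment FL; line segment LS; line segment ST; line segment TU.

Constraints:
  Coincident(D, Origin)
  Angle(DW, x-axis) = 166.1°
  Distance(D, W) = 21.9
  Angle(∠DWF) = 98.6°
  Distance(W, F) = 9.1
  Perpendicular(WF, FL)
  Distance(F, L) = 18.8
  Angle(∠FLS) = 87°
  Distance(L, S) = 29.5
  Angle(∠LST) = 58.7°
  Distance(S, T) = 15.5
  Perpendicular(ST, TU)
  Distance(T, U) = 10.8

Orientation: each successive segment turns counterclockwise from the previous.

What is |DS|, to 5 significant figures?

17.642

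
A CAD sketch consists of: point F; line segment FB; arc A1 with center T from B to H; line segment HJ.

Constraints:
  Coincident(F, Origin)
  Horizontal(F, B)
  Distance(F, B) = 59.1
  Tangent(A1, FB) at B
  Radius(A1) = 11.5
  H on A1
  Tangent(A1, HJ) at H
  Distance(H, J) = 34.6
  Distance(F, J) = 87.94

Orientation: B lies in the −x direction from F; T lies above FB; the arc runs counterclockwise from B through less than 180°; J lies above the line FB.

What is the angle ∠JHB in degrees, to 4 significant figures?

111.7°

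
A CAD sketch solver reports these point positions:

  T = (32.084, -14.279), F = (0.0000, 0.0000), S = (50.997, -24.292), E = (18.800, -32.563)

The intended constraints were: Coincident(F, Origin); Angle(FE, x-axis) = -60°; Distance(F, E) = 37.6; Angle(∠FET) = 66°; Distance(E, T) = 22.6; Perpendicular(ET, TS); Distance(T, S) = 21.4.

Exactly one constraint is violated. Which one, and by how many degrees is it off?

Perpendicular(ET, TS) — off by 8.10°.

F = (0.00, 0.00) ✓; FE at -60.00° ✓; |FE| = 37.60 ✓; ∠FET = 66.00° ✓; |ET| = 22.60 ✓; ∠(ET, TS) = 81.90° ✗; |TS| = 21.40 ✓.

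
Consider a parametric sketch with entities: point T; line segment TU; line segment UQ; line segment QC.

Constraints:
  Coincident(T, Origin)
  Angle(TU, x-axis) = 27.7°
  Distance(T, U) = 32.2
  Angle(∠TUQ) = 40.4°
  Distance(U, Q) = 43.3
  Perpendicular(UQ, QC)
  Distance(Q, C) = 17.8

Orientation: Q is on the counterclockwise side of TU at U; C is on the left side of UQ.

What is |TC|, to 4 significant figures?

19.03

T is at the origin; TU runs at 27.7° with length 32.2, so U = 32.2·(cos 27.7°, sin 27.7°) = (28.51, 14.97). ∠TUQ = 40.4°, so UQ runs at 27.7° + (180° − 40.4°) = 167.3° from the x-axis; with |UQ| = 43.3, Q = U + 43.3·(cos 167.3°, sin 167.3°) = (-13.73, 24.49). UQ is perpendicular to QC; with |QC| = 17.8 on the left of UQ, C = Q + 17.8·(-0.2198, -0.9755) = (-17.64, 7.123). Then |TC| = |C − T| = 19.03.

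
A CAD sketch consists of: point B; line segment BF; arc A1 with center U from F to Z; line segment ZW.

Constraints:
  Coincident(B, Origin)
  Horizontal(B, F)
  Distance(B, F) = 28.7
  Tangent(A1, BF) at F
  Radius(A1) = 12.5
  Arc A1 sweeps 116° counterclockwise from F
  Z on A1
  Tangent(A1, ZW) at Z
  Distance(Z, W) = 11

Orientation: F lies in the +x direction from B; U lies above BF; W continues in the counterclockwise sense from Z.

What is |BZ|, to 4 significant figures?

43.80

Since A1 is tangent to BF there, UF ⟂ BF, so U = F + (0, 12.5) = (28.70, 12.50). On A1, F sits at bearing -90° from U; a 116° counterclockwise sweep puts Z at bearing 26°, so Z = U + 12.5·(cos 26°, sin 26°) = (39.93, 17.98). Then |BZ| = |Z − B| = 43.80.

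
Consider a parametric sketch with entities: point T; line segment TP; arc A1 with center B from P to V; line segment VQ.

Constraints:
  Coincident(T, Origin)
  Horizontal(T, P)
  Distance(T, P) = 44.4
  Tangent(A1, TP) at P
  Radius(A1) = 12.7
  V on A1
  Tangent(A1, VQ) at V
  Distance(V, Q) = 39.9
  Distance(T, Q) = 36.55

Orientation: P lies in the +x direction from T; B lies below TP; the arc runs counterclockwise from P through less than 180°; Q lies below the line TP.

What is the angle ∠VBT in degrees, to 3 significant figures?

23.6°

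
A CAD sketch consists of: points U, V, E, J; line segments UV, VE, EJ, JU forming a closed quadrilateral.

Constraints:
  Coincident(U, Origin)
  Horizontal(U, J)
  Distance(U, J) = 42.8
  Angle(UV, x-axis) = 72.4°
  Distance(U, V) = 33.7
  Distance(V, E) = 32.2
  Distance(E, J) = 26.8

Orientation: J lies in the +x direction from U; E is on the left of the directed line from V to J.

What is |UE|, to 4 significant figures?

49.77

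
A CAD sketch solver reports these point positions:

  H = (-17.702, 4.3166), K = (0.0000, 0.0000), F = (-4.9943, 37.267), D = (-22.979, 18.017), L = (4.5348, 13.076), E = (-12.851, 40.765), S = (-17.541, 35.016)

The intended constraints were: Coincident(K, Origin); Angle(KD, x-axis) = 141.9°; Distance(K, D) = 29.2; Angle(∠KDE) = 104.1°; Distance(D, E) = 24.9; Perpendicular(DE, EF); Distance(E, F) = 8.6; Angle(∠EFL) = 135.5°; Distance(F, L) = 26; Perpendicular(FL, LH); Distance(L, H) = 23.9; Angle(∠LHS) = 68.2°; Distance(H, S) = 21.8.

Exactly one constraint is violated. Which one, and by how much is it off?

Distance(H, S) = 21.8 — off by 8.90.

K = (0.00, 0.00) ✓; KD at 141.9° ✓; |KD| = 29.20 ✓; ∠KDE = 104.1° ✓; |DE| = 24.90 ✓; ∠(DE, EF) = 90.00° ✓; |EF| = 8.600 ✓; ∠EFL = 135.5° ✓; |FL| = 26.00 ✓; ∠(FL, LH) = 90.00° ✓; |LH| = 23.90 ✓; ∠LHS = 68.20° ✓; |HS| = 30.70 ✗.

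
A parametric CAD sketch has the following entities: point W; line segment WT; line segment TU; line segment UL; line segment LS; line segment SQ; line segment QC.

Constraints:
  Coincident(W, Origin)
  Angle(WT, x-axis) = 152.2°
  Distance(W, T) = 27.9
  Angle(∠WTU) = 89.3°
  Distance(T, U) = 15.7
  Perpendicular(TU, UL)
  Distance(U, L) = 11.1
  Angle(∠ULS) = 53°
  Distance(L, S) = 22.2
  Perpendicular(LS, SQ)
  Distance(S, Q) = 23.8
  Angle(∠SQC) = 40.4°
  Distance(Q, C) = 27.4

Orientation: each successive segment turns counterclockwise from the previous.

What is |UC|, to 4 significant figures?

6.339

W is at the origin; WT runs at 152.2° with length 27.9, so T = (-24.68, 13.01). ∠WTU = 89.3° gives TU at -117.1° from the x-axis; with |TU| = 15.7, U = (-31.83, -0.9642). TU is perpendicular to UL, so UL runs at -27.10°; with |UL| = 11.1, L = (-21.95, -6.021). ∠ULS = 53.0° gives LS at 99.90° from the x-axis; with |LS| = 22.2, S = (-25.77, 15.85). The perpendicularity gives SQ at right angles to LS, so SQ runs at -170.1°; with |SQ| = 23.8, Q = (-49.21, 11.76). ∠SQC = 40.4° gives QC at -30.50° from the x-axis; with |QC| = 27.4, C = (-25.60, -2.150). Then |UC| = |C − U| = 6.339.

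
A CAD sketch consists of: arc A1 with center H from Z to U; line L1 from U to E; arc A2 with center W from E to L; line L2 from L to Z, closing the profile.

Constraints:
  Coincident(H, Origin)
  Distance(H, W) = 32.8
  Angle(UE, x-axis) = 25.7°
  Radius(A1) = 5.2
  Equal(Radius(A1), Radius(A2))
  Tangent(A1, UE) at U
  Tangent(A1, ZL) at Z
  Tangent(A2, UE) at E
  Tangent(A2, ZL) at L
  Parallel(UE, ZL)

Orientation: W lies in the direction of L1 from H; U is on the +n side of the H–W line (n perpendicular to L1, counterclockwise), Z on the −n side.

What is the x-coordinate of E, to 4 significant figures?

27.30

The slot axis is L1's direction at 25.7°, so u = (cos 25.7°, sin 25.7°) = (0.9011, 0.4337) and n = (−sin 25.7°, cos 25.7°) = (-0.4337, 0.9011). H is at the origin and W lies 32.8 along u from H, so W = 32.8·u = (29.56, 14.22). Tangency of A1 to both parallel lines with radius 5.2 puts U and Z at H ± 5.2·n: U = (-2.255, 4.686), Z = (2.255, -4.686). Equal radii place E and L the same way about W: E = W + 5.2·n = (27.30, 18.91), L = W − 5.2·n = (31.81, 9.538). So E.x = 27.30.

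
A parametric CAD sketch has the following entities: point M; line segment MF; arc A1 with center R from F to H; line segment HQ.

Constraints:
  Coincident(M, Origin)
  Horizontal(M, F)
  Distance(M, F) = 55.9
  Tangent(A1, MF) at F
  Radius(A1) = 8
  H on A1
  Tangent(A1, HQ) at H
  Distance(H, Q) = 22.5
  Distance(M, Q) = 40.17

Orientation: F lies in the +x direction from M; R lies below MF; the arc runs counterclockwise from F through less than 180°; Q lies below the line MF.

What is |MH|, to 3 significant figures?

50.0

Checks: M.y = 0.00, F.y = 0.00 ✓; |RH| = 8.000 ✓; ∠(RH, HQ) = 90.00° ✓; |HQ| = 22.50 ✓; |MQ| = 40.17 ✓.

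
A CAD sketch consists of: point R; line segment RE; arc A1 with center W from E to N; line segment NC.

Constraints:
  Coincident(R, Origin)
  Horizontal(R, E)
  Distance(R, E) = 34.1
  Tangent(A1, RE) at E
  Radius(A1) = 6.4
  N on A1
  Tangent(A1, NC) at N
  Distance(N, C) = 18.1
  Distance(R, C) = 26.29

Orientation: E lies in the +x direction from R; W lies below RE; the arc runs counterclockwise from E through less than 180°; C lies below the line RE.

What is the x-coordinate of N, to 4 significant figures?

28.71

Checks: R = (0.00, 0.00) ✓; |WN| = 6.400 ✓; ∠(WN, NC) = 90.00° ✓; |NC| = 18.10 ✓; |RC| = 26.29 ✓.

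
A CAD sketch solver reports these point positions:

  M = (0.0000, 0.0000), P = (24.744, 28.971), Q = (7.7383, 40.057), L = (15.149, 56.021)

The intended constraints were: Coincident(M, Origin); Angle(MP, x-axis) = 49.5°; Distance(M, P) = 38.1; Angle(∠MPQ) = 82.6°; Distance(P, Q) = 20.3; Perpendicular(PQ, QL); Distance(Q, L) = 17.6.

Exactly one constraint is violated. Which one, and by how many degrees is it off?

Perpendicular(PQ, QL) — off by 8.20°.

M = (0.00, 0.00) ✓; MP at 49.50° ✓; |MP| = 38.10 ✓; ∠MPQ = 82.60° ✓; |PQ| = 20.30 ✓; ∠(PQ, QL) = 81.80° ✗; |QL| = 17.60 ✓.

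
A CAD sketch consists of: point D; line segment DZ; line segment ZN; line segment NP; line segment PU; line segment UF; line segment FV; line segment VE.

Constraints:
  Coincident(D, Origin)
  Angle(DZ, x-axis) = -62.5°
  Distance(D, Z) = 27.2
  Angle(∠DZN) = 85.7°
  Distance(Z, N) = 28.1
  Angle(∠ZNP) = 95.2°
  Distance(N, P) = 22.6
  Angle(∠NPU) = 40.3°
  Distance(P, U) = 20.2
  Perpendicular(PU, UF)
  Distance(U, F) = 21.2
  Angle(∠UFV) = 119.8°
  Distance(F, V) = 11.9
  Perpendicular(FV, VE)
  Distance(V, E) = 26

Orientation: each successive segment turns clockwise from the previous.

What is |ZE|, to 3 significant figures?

41.5

D is at the origin; DZ runs at -62.5° with length 27.2, so Z = (12.6, -24.1). ∠DZN = 85.7° gives ZN at -157° from the x-axis; with |ZN| = 28.1, N = (-13.3, -35.2). ∠ZNP = 95.2° gives NP at 118° from the x-axis; with |NP| = 22.6, P = (-24.0, -15.3). ∠NPU = 40.3° gives PU at -21.3° from the x-axis; with |PU| = 20.2, U = (-5.20, -22.7). PU ⟂ UF, so UF runs at -111°; with |UF| = 21.2, F = (-12.9, -42.4). ∠UFV = 119.8° gives FV at -172° from the x-axis; with |FV| = 11.9, V = (-24.7, -44.2). FV ⟂ VE, so VE runs at 98.5°; with |VE| = 26.0, E = (-28.5, -18.5). Then |ZE| = |E − Z| = 41.5.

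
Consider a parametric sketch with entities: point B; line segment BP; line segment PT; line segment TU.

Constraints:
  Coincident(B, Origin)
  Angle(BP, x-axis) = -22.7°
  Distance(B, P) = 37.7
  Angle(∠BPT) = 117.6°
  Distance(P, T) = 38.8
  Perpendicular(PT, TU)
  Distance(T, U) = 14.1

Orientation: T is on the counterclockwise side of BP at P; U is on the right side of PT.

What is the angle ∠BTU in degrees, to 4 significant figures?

120.7°

B is at the origin; BP runs at -22.7° with length 37.7, so P = 37.7·(cos -22.7°, sin -22.7°) = (34.78, -14.55). ∠BPT = 117.6°, so PT runs at -22.7° + (180° − 117.6°) = 39.70° from the x-axis; with |PT| = 38.8, T = P + 38.8·(cos 39.70°, sin 39.70°) = (64.63, 10.24). PT is perpendicular to TU; with |TU| = 14.1 on the right of PT, U = T + 14.1·(0.6388, -0.7694) = (73.64, -0.6130). Then cos ∠BTU = TB·TU / (|TB||TU|), giving 120.7°.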